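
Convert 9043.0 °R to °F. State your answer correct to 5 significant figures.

°R = °F + 459.67.
Applying the formula gives 8583.3 °F.

8583.3 degrees Fahrenheit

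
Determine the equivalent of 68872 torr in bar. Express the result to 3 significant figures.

1 torr = 0.00133322 bar.
Thus 68872 × 0.00133322 ≈ 91.8 bar.

91.8 bar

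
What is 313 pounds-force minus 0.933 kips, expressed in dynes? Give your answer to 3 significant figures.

-2.76 × 10^8 dynes

313 lbf = 1.39229 × 10^8 dyn and 0.933 kip = 4.15019 × 10^8 dyn.
1.39229 × 10^8 − 4.15019 × 10^8 ≈ -2.76 × 10^8 dyn.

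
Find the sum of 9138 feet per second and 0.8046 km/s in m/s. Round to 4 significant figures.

9138 ft/s = 2785.26 m/s and 0.8046 km/s = 804.600 m/s.
2785.26 + 804.600 ≈ 3590 m/s.

3590 m/s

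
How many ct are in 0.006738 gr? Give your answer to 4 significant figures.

1 grain = 0.323995 ct.
Thus 0.006738 × 0.323995 ≈ 0.002183 ct.

0.002183 carats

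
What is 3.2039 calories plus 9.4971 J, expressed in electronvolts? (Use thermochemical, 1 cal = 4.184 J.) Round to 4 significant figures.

1.429 × 10^20 electronvolts

3.2039 cal = 8.36682 × 10^19 eV and 9.4971 J = 5.92762 × 10^19 eV.
8.36682 × 10^19 + 5.92762 × 10^19 ≈ 1.429 × 10^20 eV.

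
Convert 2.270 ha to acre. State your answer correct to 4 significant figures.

1 ha = 2.47105 acre.
So 2.270 × 2.47105 ≈ 5.609 acre.

5.609 acres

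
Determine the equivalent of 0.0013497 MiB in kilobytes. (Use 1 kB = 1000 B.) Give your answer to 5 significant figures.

1 MiB = 1048.58 kB.
Then 0.0013497 × 1048.58 ≈ 1.4153 kB.

1.4153 kilobytes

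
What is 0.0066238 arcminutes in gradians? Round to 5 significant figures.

0.00012266 grad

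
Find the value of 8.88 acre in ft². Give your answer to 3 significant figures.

1 acre = 43560.0 ft².
So 8.88 × 43560.0 ≈ 387000 ft².

387000 square feet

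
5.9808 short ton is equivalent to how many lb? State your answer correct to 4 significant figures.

11960 lb

1 short ton = 2000.00 pounds.
Then 5.9808 × 2000.00 ≈ 11960 lb.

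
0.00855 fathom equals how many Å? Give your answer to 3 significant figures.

1.56 × 10^8 Å

1 fathom = 1.82880 × 10^10 Å.
Thus 0.00855 × 1.82880 × 10^10 ≈ 1.56 × 10^8 Å.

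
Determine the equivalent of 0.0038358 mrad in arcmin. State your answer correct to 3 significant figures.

1 milliradian = 3.43775 arcminutes.
Then 0.0038358 × 3.43775 ≈ 0.0132 arcmin.

0.0132 arcminutes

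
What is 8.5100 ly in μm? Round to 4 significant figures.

8.051e+22 μm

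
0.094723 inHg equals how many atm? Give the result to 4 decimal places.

0.0032 atm

1 inHg = 0.0334211 atmospheres.
Thus 0.094723 × 0.0334211 ≈ 0.0032 atm.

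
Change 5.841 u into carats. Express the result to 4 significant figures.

4.850e-23 carats

1 atomic mass unit = 8.30270e-24 ct.
So 5.841 × 8.30270e-24 ≈ 4.850e-23 ct.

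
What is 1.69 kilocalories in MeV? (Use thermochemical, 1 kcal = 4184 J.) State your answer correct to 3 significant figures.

1 kilocalorie = 2.61145 × 10^16 megaelectronvolts.
Thus 1.69 × 2.61145 × 10^16 ≈ 4.41 × 10^16 MeV.

4.41 × 10^16 MeV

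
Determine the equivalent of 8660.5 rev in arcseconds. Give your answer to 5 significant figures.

1 rev = 1.29600 × 10^6 arcseconds.
8660.5 × 1.29600 × 10^6 ≈ 1.1224 × 10^10 arcsec.

1.1224 × 10^10 arcseconds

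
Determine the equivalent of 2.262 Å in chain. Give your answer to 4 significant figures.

1.124 × 10^-11 chain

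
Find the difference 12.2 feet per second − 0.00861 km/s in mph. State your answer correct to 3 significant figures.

-10.9 mph

12.2 ft/s = 8.31818 mph and 0.00861 km/s = 19.2600 mph.
8.31818 − 19.2600 ≈ -10.9 mph.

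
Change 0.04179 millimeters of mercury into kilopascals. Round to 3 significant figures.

0.00557 kPa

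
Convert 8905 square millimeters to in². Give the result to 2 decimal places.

1 square millimeter = 0.00155000 square inches.
So 8905 × 0.00155000 ≈ 13.80 in².

13.80 in²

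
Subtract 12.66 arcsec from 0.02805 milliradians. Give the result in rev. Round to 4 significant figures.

-5.304 × 10^-6 rev

0.02805 mrad = 4.46430 × 10^-6 rev and 12.66 arcsec = 9.76852 × 10^-6 rev.
4.46430 × 10^-6 − 9.76852 × 10^-6 ≈ -5.304 × 10^-6 rev.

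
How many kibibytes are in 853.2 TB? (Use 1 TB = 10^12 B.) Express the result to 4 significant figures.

1 TB = 9.765625e+8 KiB.
Then 853.2 × 9.765625e+8 ≈ 8.332e+11 KiB.

8.332e+11 KiB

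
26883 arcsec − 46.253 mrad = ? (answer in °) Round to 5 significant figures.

26883 arcsec = 7.46750 ° and 46.253 mrad = 2.65010 °.
7.46750 − 2.65010 ≈ 4.8174 °.

4.8174 °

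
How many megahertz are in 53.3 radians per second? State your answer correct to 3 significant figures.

1 radian per second = 1.59155 × 10^-7 megahertz.
Thus 53.3 × 1.59155 × 10^-7 ≈ 8.48 × 10^-6 MHz.

8.48 × 10^-6 megahertz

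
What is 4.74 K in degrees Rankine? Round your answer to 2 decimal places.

°R = K × 9/5.
Applying the formula gives 8.53 °R.

8.53 °R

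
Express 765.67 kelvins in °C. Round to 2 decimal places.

492.52 °C

K = °C + 273.15.
Applying the formula gives 492.52 °C.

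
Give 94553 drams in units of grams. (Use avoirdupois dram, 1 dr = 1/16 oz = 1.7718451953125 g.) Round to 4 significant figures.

1 dram = 1.77185 grams.
94553 × 1.77185 ≈ 167500 g.

167500 grams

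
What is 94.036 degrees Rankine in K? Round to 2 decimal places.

°R = K × 9/5.
Applying the formula gives 52.24 K.

52.24 kelvins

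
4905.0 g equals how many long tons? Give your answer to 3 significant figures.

0.00483 long ton

1 gram = 9.84207e-7 long tons.
Then 4905.0 × 9.84207e-7 ≈ 0.00483 long ton.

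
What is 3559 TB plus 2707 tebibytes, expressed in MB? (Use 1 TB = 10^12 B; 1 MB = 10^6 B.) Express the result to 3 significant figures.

3559 TB = 3.55900 × 10^9 MB and 2707 TiB = 2.97638 × 10^9 MB.
3.55900 × 10^9 + 2.97638 × 10^9 ≈ 6.54 × 10^9 MB.

6.54 × 10^9 MB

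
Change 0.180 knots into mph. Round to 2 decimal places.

1 knot = 1.15078 miles per hour.
So 0.180 × 1.15078 ≈ 0.21 mph.

0.21 mph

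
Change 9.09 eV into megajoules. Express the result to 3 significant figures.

1.46e-24 MJ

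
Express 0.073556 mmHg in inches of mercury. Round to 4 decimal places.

0.0029 inHg

1 mmHg = 0.0393701 inHg.
0.073556 × 0.0393701 ≈ 0.0029 inHg.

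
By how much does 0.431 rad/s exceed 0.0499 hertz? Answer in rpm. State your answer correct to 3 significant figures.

1.12 revolutions per minute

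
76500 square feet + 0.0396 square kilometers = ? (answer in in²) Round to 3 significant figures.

7.24e+7 square inches

76500 ft² = 1.10160e+7 in² and 0.0396 km² = 6.13801e+7 in².
1.10160e+7 + 6.13801e+7 ≈ 7.24e+7 in².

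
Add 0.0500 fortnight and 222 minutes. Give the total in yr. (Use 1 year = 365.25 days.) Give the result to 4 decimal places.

0.0023 years

0.0500 fortnight = 0.00191650 yr and 222 min = 0.000422085 yr.
0.00191650 + 0.000422085 ≈ 0.0023 yr.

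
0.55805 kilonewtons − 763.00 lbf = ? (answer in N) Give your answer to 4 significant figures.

-2836 N

0.55805 kN = 558.050 N and 763.00 lbf = 3393.99 N.
558.050 − 3393.99 ≈ -2836 N.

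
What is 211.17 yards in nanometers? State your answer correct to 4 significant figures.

1 yard = 9.14400e+8 nanometers.
Then 211.17 × 9.14400e+8 ≈ 1.931e+11 nm.

1.931e+11 nanometers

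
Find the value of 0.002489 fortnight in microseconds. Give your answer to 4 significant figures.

1 fortnight = 1.20960e+12 μs.
Then 0.002489 × 1.20960e+12 ≈ 3.011e+9 μs.

3.011e+9 μs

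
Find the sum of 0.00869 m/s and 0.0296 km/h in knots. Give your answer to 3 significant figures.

0.0329 kn

0.00869 m/s = 0.0168920 kn and 0.0296 km/h = 0.0159827 kn.
0.0168920 + 0.0159827 ≈ 0.0329 kn.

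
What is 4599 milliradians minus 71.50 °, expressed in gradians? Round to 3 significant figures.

4599 mrad = 292.781 grad and 71.50 ° = 79.4444 grad.
292.781 − 79.4444 ≈ 213 grad.

213 grad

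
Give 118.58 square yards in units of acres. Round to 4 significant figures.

1 square yard = 0.000206612 acre.
Then 118.58 × 0.000206612 ≈ 0.02450 acre.

0.02450 acre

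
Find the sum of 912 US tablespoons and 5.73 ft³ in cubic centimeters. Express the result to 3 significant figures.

176000 cm³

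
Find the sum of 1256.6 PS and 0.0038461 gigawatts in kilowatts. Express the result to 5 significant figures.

1256.6 PS = 924.228 kW and 0.0038461 GW = 3846.10 kW.
924.228 + 3846.10 ≈ 4770.3 kW.

4770.3 kilowatts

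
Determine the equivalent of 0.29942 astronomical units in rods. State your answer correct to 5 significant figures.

1 au = 2.97459e+10 rod.
Then 0.29942 × 2.97459e+10 ≈ 8.9065e+9 rod.

8.9065e+9 rods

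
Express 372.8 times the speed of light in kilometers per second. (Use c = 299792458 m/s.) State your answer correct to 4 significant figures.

1 c = 299792 km/s.
Thus 372.8 × 299792 ≈ 1.118e+8 km/s.

1.118e+8 km/s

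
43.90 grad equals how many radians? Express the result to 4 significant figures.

0.6896 rad

1 grad = 0.0157080 rad.
So 43.90 × 0.0157080 ≈ 0.6896 rad.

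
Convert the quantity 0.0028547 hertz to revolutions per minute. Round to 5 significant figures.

0.17128 revolutions per minute

1 hertz = 60.0000 revolutions per minute.
So 0.0028547 × 60.0000 ≈ 0.17128 rpm.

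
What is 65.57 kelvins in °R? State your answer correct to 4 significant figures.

°R = K × 9/5.
Applying the formula gives 118.0 °R.

118.0 degrees Rankine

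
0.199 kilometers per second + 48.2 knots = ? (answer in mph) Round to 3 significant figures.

0.199 km/s = 445.150 mph and 48.2 kn = 55.4676 mph.
445.150 + 55.4676 ≈ 501 mph.

501 mph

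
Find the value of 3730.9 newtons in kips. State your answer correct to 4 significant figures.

0.8387 kip

1 N = 0.000224809 kips.
Thus 3730.9 × 0.000224809 ≈ 0.8387 kip.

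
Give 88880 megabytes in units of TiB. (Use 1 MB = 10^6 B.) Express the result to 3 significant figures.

1 megabyte = 9.09495 × 10^-7 tebibytes.
Then 88880 × 9.09495 × 10^-7 ≈ 0.0808 TiB.

0.0808 tebibytes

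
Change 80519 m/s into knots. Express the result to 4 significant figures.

1 meter per second = 1.94384 kn.
So 80519 × 1.94384 ≈ 156500 kn.

156500 knots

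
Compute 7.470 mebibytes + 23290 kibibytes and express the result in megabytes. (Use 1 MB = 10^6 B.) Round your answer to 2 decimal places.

7.470 MiB = 7.83286 MB and 23290 KiB = 23.8490 MB.
7.83286 + 23.8490 ≈ 31.68 MB.

31.68 megabytes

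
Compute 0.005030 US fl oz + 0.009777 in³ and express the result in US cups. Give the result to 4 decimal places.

0.0013 US cup

0.005030 US fl oz = 0.000628750 US cup and 0.009777 in³ = 0.000677195 US cup.
0.000628750 + 0.000677195 ≈ 0.0013 US cup.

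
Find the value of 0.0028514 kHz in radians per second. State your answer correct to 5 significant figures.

1 kilohertz = 6283.19 radians per second.
0.0028514 × 6283.19 ≈ 17.916 rad/s.

17.916 radians per second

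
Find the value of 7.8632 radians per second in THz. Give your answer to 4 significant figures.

1 radian per second = 1.59155 × 10^-13 terahertz.
Thus 7.8632 × 1.59155 × 10^-13 ≈ 1.251 × 10^-12 THz.

1.251 × 10^-12 terahertz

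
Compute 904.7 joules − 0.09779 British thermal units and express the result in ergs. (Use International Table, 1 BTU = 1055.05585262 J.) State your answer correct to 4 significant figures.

904.7 J = 9.04700e+9 erg and 0.09779 BTU = 1.03174e+9 erg.
9.04700e+9 − 1.03174e+9 ≈ 8.015e+9 erg.

8.015e+9 erg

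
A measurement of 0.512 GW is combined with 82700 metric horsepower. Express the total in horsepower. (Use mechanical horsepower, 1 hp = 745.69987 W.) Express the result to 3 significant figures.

0.512 GW = 686603 hp and 82700 PS = 81568.7 hp.
686603 + 81568.7 ≈ 768000 hp.

768000 horsepower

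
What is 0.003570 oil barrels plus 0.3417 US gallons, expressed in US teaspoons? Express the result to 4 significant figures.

0.003570 bbl = 115.154 US tsp and 0.3417 US gal = 262.426 US tsp.
115.154 + 262.426 ≈ 377.6 US tsp.

377.6 US tsp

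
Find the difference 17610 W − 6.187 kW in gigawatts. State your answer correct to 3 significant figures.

1.14e-5 GW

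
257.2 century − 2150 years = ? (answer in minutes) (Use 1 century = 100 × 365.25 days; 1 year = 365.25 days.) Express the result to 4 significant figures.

1.240 × 10^10 min

257.2 century = 1.35277 × 10^10 min and 2150 yr = 1.13081 × 10^9 min.
1.35277 × 10^10 − 1.13081 × 10^9 ≈ 1.240 × 10^10 min.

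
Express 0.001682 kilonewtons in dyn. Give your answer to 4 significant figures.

168200 dyn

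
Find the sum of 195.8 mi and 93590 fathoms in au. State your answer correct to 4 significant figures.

195.8 mi = 2.106377 × 10^-6 au and 93590 fathom = 1.144116 × 10^-6 au.
2.106377 × 10^-6 + 1.144116 × 10^-6 ≈ 3.250 × 10^-6 au.

3.250 × 10^-6 au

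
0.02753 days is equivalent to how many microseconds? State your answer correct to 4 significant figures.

1 day = 8.64000e+10 μs.
0.02753 × 8.64000e+10 ≈ 2.379e+9 μs.

2.379e+9 microseconds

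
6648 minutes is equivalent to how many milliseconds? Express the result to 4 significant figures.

3.989e+8 milliseconds

1 minute = 60000.0 ms.
Then 6648 × 60000.0 ≈ 3.989e+8 ms.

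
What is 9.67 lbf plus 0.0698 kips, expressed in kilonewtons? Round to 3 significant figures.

0.354 kN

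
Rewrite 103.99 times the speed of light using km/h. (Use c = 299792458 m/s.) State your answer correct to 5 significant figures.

1.1223e+11 kilometers per hour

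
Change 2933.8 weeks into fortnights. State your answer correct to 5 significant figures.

1466.9 fortnights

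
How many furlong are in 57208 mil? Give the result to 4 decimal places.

0.0072 furlong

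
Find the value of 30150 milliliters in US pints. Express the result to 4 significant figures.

63.72 US pints

1 mL = 0.00211338 US pints.
Thus 30150 × 0.00211338 ≈ 63.72 US pt.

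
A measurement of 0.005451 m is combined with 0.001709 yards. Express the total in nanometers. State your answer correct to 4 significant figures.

7.014e+6 nm

0.005451 m = 5.45100e+6 nm and 0.001709 yd = 1.56271e+6 nm.
5.45100e+6 + 1.56271e+6 ≈ 7.014e+6 nm.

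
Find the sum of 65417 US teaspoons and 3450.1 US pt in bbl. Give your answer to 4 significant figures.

12.30 bbl

65417 US tsp = 2.02806 bbl and 3450.1 US pt = 10.2682 bbl.
2.02806 + 10.2682 ≈ 12.30 bbl.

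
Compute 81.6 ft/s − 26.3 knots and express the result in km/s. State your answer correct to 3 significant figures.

81.6 ft/s = 0.0248717 km/s and 26.3 kn = 0.0135299 km/s.
0.0248717 − 0.0135299 ≈ 0.0113 km/s.

0.0113 km/s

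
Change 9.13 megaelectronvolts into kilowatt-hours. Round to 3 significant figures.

1 MeV = 4.45049e-20 kWh.
Thus 9.13 × 4.45049e-20 ≈ 4.06e-19 kWh.

4.06e-19 kWh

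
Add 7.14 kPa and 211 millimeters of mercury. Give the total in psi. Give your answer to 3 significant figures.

7.14 kPa = 1.03557 psi and 211 mmHg = 4.08006 psi.
1.03557 + 4.08006 ≈ 5.12 psi.

5.12 psi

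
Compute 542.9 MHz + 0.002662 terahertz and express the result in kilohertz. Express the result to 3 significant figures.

542.9 MHz = 542900 kHz and 0.002662 THz = 2.66200e+6 kHz.
542900 + 2.66200e+6 ≈ 3.20e+6 kHz.

3.20e+6 kHz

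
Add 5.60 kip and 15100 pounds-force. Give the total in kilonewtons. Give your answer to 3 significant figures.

92.1 kilonewtons

5.60 kip = 24.9100 kN and 15100 lbf = 67.1681 kN.
24.9100 + 67.1681 ≈ 92.1 kN.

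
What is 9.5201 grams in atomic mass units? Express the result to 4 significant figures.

5.733 × 10^24 u

1 g = 6.02214 × 10^23 u.
Then 9.5201 × 6.02214 × 10^23 ≈ 5.733 × 10^24 u.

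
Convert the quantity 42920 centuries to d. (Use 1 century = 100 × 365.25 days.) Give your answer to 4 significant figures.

1.568e+9 d

1 century = 36525.0 d.
Then 42920 × 36525.0 ≈ 1.568e+9 d.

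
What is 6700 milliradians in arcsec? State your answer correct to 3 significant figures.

1 mrad = 206.265 arcsec.
Then 6700 × 206.265 ≈ 1.38e+6 arcsec.

1.38e+6 arcsec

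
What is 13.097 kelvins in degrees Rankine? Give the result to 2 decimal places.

23.57 degrees Rankine

°R = K × 9/5.
Applying the formula gives 23.57 °R.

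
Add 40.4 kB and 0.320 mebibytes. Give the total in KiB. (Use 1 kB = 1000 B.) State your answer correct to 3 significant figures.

40.4 kB = 39.4531 KiB and 0.320 MiB = 327.680 KiB.
39.4531 + 327.680 ≈ 367 KiB.

367 kibibytes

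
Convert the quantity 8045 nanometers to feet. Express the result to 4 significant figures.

2.639e-5 ft

1 nm = 3.28084e-9 ft.
So 8045 × 3.28084e-9 ≈ 2.639e-5 ft.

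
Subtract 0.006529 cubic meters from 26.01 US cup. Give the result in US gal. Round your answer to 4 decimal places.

-0.0992 US gallons

26.01 US cup = 1.625625 US gal and 0.006529 m³ = 1.724779 US gal.
1.625625 − 1.724779 ≈ -0.0992 US gal.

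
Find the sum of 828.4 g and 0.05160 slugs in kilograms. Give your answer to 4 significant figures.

1.581 kg

828.4 g = 0.828400 kg and 0.05160 slug = 0.753045 kg.
0.828400 + 0.753045 ≈ 1.581 kg.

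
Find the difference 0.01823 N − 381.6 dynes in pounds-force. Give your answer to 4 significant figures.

0.003240 lbf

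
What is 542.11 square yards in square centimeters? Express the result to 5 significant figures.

4.5327 × 10^6 square centimeters

1 yd² = 8361.27 cm².
542.11 × 8361.27 ≈ 4.5327 × 10^6 cm².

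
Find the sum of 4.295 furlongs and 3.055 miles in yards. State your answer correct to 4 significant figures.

6322 yd

4.295 furlong = 944.900 yd and 3.055 mi = 5376.80 yd.
944.900 + 5376.80 ≈ 6322 yd.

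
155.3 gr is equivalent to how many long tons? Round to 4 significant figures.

1 gr = 6.37755e-8 long ton.
Then 155.3 × 6.37755e-8 ≈ 9.904e-6 long ton.

9.904e-6 long ton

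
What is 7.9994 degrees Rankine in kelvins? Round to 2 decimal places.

°R = K × 9/5.
Applying the formula gives 4.44 K.

4.44 K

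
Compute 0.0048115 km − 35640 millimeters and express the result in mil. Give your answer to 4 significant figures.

-1.214 × 10^6 mil

0.0048115 km = 189429 mil and 35640 mm = 1.40315 × 10^6 mil.
189429 − 1.40315 × 10^6 ≈ -1.214 × 10^6 mil.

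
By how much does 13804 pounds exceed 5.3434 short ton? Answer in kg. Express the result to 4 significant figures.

13804 lb = 6261.39 kg and 5.3434 short ton = 4847.45 kg.
6261.39 − 4847.45 ≈ 1414 kg.

1414 kg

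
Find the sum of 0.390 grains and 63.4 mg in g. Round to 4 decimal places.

0.0887 g

0.390 gr = 0.0252716 g and 63.4 mg = 0.0634000 g.
0.0252716 + 0.0634000 ≈ 0.0887 g.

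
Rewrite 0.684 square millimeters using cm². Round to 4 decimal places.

1 square millimeter = 0.0100000 cm².
So 0.684 × 0.0100000 ≈ 0.0068 cm².

0.0068 cm²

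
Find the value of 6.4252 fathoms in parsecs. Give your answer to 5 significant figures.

1 fathom = 5.92674e-17 parsecs.
Thus 6.4252 × 5.92674e-17 ≈ 3.8080e-16 pc.

3.8080e-16 parsecs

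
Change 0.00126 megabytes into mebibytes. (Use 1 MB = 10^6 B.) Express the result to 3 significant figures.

0.00120 mebibytes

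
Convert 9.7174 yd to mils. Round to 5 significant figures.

349830 mils

1 yd = 36000.0 mils.
Then 9.7174 × 36000.0 ≈ 349830 mil.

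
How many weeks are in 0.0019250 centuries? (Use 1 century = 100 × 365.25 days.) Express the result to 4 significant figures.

10.04 wk

1 century = 5217.86 weeks.
Thus 0.0019250 × 5217.86 ≈ 10.04 wk.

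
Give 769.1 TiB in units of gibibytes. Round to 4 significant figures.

787600 gibibytes

1 tebibyte = 1024.00 gibibytes.
Then 769.1 × 1024.00 ≈ 787600 GiB.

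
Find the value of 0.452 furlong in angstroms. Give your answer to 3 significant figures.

1 furlong = 2.01168 × 10^12 angstroms.
Then 0.452 × 2.01168 × 10^12 ≈ 9.09 × 10^11 Å.

9.09 × 10^11 Å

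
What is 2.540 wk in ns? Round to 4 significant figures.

1 week = 6.04800 × 10^14 ns.
So 2.540 × 6.04800 × 10^14 ≈ 1.536 × 10^15 ns.

1.536 × 10^15 ns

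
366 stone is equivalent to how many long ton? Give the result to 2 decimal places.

2.29 long tons

1 stone = 0.00625000 long tons.
Thus 366 × 0.00625000 ≈ 2.29 long ton.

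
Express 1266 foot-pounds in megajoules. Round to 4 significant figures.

0.001716 megajoules

1 foot-pound = 1.35582 × 10^-6 MJ.
Then 1266 × 1.35582 × 10^-6 ≈ 0.001716 MJ.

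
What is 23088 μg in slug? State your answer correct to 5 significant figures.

1 microgram = 6.85218 × 10^-11 slug.
Thus 23088 × 6.85218 × 10^-11 ≈ 1.5820 × 10^-6 slug.

1.5820 × 10^-6 slugs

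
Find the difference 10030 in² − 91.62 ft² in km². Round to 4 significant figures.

-2.041 × 10^-6 square kilometers

10030 in² = 6.47095 × 10^-6 km² and 91.62 ft² = 8.51178 × 10^-6 km².
6.47095 × 10^-6 − 8.51178 × 10^-6 ≈ -2.041 × 10^-6 km².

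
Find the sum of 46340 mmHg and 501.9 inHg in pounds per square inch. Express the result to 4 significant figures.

46340 mmHg = 896.066 psi and 501.9 inHg = 246.510 psi.
896.066 + 246.510 ≈ 1143 psi.

1143 pounds per square inch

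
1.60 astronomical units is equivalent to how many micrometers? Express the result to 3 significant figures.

2.39e+17 micrometers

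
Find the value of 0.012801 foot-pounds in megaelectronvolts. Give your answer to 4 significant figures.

1 foot-pound = 8.46235 × 10^12 megaelectronvolts.
Thus 0.012801 × 8.46235 × 10^12 ≈ 1.083 × 10^11 MeV.

1.083 × 10^11 MeV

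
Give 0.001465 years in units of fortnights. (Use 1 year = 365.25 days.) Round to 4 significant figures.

1 yr = 26.0893 fortnights.
0.001465 × 26.0893 ≈ 0.03822 fortnight.

0.03822 fortnight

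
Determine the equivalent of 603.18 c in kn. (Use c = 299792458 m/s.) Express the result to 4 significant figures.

3.515 × 10^11 kn

1 speed of light = 5.82750 × 10^8 kn.
So 603.18 × 5.82750 × 10^8 ≈ 3.515 × 10^11 kn.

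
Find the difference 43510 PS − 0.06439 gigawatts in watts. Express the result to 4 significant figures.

43510 PS = 3.20016e+7 W and 0.06439 GW = 6.43900e+7 W.
3.20016e+7 − 6.43900e+7 ≈ -3.239e+7 W.

-3.239e+7 W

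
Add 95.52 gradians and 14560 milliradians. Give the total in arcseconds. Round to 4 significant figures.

95.52 grad = 309485 arcsec and 14560 mrad = 3.00322 × 10^6 arcsec.
309485 + 3.00322 × 10^6 ≈ 3.313 × 10^6 arcsec.

3.313 × 10^6 arcsec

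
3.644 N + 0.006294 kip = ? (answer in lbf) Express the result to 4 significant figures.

3.644 N = 0.819204 lbf and 0.006294 kip = 6.29400 lbf.
0.819204 + 6.29400 ≈ 7.113 lbf.

7.113 pounds-force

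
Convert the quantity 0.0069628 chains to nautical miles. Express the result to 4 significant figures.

1 chain = 0.0108622 nmi.
0.0069628 × 0.0108622 ≈ 7.563e-5 nmi.

7.563e-5 nmi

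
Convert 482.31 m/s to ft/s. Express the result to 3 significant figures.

1 m/s = 3.28084 feet per second.
So 482.31 × 3.28084 ≈ 1580 ft/s.

1580 feet per second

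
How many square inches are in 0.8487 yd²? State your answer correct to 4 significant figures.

1100 in²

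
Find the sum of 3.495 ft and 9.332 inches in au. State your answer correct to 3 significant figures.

8.71e-12 astronomical units

3.495 ft = 7.12093e-12 au and 9.332 in = 1.58447e-12 au.
7.12093e-12 + 1.58447e-12 ≈ 8.71e-12 au.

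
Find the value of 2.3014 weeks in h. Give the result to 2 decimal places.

386.64 hours

1 wk = 168.000 h.
Thus 2.3014 × 168.000 ≈ 386.64 h.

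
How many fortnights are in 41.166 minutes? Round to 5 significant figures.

0.0020420 fortnights

1 minute = 4.96032e-5 fortnight.
41.166 × 4.96032e-5 ≈ 0.0020420 fortnight.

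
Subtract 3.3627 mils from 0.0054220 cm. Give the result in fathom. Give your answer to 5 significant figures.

-1.7056e-5 fathoms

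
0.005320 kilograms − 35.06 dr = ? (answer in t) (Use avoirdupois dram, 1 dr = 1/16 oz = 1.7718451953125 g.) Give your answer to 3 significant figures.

0.005320 kg = 5.32000 × 10^-6 t and 35.06 dr = 6.21209 × 10^-5 t.
5.32000 × 10^-6 − 6.21209 × 10^-5 ≈ -5.68 × 10^-5 t.

-5.68 × 10^-5 t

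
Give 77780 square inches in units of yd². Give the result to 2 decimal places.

60.02 square yards

1 square inch = 0.000771605 square yards.
So 77780 × 0.000771605 ≈ 60.02 yd².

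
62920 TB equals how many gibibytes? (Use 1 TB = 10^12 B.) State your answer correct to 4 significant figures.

5.860e+7 GiB

1 terabyte = 931.323 GiB.
So 62920 × 931.323 ≈ 5.860e+7 GiB.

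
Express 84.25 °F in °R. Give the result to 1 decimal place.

543.9 degrees Rankine

°R = °F + 459.67.
Applying the formula gives 543.9 °R.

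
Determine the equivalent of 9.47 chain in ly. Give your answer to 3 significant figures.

2.01 × 10^-14 light-years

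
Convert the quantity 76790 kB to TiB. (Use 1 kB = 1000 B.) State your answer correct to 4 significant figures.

1 kB = 9.09495e-10 TiB.
76790 × 9.09495e-10 ≈ 6.984e-5 TiB.

6.984e-5 TiB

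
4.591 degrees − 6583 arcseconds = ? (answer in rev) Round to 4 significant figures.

0.007673 revolutions

4.591 ° = 0.0127528 rev and 6583 arcsec = 0.00507948 rev.
0.0127528 − 0.00507948 ≈ 0.007673 rev.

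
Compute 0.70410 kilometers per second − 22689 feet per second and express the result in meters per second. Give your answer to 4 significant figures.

-6212 meters per second

0.70410 km/s = 704.100 m/s and 22689 ft/s = 6915.61 m/s.
704.100 − 6915.61 ≈ -6212 m/s.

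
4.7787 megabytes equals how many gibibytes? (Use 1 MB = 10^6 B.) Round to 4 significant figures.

1 megabyte = 0.000931323 GiB.
Thus 4.7787 × 0.000931323 ≈ 0.004451 GiB.

0.004451 gibibytes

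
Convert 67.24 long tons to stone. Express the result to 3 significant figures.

10800 stone

1 long ton = 160.000 stone.
Thus 67.24 × 160.000 ≈ 10800 st.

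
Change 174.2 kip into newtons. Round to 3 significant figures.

1 kip = 4448.22 N.
174.2 × 4448.22 ≈ 775000 N.

775000 newtons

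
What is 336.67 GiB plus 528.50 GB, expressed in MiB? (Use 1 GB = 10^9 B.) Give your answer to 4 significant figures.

336.67 GiB = 344750 MiB and 528.50 GB = 504017 MiB.
344750 + 504017 ≈ 848800 MiB.

848800 MiB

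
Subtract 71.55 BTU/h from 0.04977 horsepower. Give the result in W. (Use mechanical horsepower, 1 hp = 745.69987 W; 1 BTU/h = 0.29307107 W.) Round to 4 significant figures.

16.14 watts

0.04977 hp = 37.1135 W and 71.55 BTU/h = 20.9692 W.
37.1135 − 20.9692 ≈ 16.14 W.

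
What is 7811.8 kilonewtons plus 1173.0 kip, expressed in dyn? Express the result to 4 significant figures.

1.303 × 10^12 dynes

7811.8 kN = 7.81180 × 10^11 dyn and 1173.0 kip = 5.21776 × 10^11 dyn.
7.81180 × 10^11 + 5.21776 × 10^11 ≈ 1.303 × 10^12 dyn.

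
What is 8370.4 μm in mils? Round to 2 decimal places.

329.54 mil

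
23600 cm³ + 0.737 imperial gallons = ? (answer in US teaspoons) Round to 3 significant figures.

23600 cm³ = 4788.07 US tsp and 0.737 imp gal = 679.757 US tsp.
4788.07 + 679.757 ≈ 5470 US tsp.

5470 US teaspoons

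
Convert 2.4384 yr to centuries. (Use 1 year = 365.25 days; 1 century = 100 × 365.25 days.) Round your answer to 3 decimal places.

0.024 century

1 yr = 0.0100000 centuries.
2.4384 × 0.0100000 ≈ 0.024 century.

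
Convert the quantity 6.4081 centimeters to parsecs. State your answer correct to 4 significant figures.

1 centimeter = 3.24078 × 10^-19 pc.
Thus 6.4081 × 3.24078 × 10^-19 ≈ 2.077 × 10^-18 pc.

2.077 × 10^-18 pc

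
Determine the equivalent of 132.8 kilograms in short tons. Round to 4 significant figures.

0.1464 short tons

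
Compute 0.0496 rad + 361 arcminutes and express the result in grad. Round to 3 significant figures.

9.84 grad

0.0496 rad = 3.15763 grad and 361 arcmin = 6.68519 grad.
3.15763 + 6.68519 ≈ 9.84 grad.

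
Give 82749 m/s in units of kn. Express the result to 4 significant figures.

1 meter per second = 1.94384 kn.
82749 × 1.94384 ≈ 160900 kn.

160900 kn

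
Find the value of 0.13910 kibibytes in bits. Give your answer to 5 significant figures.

1 kibibyte = 8192.00 bit.
0.13910 × 8192.00 ≈ 1139.5 bit.

1139.5 bit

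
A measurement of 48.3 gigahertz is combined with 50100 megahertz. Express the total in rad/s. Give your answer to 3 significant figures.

6.18 × 10^11 rad/s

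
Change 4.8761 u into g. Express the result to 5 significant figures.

8.0970e-24 g

1 u = 1.66054e-24 grams.
So 4.8761 × 1.66054e-24 ≈ 8.0970e-24 g.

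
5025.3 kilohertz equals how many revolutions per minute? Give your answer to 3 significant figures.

3.02e+8 revolutions per minute

1 kilohertz = 60000.0 revolutions per minute.
Thus 5025.3 × 60000.0 ≈ 3.02e+8 rpm.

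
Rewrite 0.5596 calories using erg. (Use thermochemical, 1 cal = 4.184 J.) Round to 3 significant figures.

2.34 × 10^7 ergs

1 cal = 4.18400 × 10^7 ergs.
So 0.5596 × 4.18400 × 10^7 ≈ 2.34 × 10^7 erg.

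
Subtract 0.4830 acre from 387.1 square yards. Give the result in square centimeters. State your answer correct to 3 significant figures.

-1.63 × 10^7 cm²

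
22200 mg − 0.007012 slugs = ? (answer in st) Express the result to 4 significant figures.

-0.01262 st

22200 mg = 0.00349590 st and 0.007012 slug = 0.0161146 st.
0.00349590 − 0.0161146 ≈ -0.01262 st.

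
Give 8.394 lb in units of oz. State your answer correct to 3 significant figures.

134 oz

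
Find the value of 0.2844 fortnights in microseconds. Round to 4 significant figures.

1 fortnight = 1.20960e+12 μs.
Thus 0.2844 × 1.20960e+12 ≈ 3.440e+11 μs.

3.440e+11 μs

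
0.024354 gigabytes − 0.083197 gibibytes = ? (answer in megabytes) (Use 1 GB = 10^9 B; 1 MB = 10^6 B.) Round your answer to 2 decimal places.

-64.98 MB

0.024354 GB = 24.3540 MB and 0.083197 GiB = 89.3321 MB.
24.3540 − 89.3321 ≈ -64.98 MB.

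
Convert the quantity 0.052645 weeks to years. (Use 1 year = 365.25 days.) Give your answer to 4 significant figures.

0.001009 yr

1 wk = 0.0191650 yr.
Thus 0.052645 × 0.0191650 ≈ 0.001009 yr.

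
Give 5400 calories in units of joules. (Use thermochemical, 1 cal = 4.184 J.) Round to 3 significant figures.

22600 joules

1 cal = 4.18400 J.
So 5400 × 4.18400 ≈ 22600 J.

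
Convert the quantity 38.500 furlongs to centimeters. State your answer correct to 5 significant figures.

774500 cm

1 furlong = 20116.8 centimeters.
So 38.500 × 20116.8 ≈ 774500 cm.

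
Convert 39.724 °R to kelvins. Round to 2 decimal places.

°R = K × 9/5.
Applying the formula gives 22.07 K.

22.07 K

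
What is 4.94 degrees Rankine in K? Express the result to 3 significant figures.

2.74 kelvins

°R = K × 9/5.
Applying the formula gives 2.74 K.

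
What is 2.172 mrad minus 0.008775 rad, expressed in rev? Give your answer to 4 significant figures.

2.172 mrad = 0.000345685 rev and 0.008775 rad = 0.00139658 rev.
0.000345685 − 0.00139658 ≈ -0.001051 rev.

-0.001051 rev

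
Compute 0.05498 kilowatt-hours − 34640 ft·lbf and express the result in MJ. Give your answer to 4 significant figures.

0.05498 kWh = 0.197928 MJ and 34640 ft·lbf = 0.0469655 MJ.
0.197928 − 0.0469655 ≈ 0.1510 MJ.

0.1510 MJ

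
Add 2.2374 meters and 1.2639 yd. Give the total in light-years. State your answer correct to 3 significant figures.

3.59e-16 ly

2.2374 m = 2.36493e-16 ly and 1.2639 yd = 1.22159e-16 ly.
2.36493e-16 + 1.22159e-16 ≈ 3.59e-16 ly.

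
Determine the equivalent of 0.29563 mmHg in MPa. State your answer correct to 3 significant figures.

3.94e-5 MPa

1 millimeter of mercury = 0.000133322 MPa.
So 0.29563 × 0.000133322 ≈ 3.94e-5 MPa.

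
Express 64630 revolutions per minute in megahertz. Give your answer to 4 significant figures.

0.001077 MHz

1 rpm = 1.66667 × 10^-8 megahertz.
So 64630 × 1.66667 × 10^-8 ≈ 0.001077 MHz.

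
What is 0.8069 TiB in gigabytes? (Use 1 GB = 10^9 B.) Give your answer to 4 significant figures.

887.2 gigabytes

1 tebibyte = 1099.51 GB.
Then 0.8069 × 1099.51 ≈ 887.2 GB.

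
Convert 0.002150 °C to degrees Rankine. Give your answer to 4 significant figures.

°R = (°C + 273.15) × 9/5.
Applying the formula gives 491.7 °R.

491.7 degrees Rankine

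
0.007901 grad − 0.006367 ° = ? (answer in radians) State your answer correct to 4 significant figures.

1.298e-5 radians

0.007901 grad = 0.000124109 rad and 0.006367 ° = 0.000111125 rad.
0.000124109 − 0.000111125 ≈ 1.298e-5 rad.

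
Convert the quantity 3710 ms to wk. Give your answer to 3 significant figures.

1 millisecond = 1.65344 × 10^-9 wk.
So 3710 × 1.65344 × 10^-9 ≈ 6.13 × 10^-6 wk.

6.13 × 10^-6 wk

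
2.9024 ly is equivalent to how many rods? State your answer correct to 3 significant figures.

1 light-year = 1.88116e+15 rod.
2.9024 × 1.88116e+15 ≈ 5.46e+15 rod.

5.46e+15 rod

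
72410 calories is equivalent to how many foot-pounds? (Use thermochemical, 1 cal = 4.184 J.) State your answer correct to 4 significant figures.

223500 ft·lbf

1 calorie = 3.08596 ft·lbf.
72410 × 3.08596 ≈ 223500 ft·lbf.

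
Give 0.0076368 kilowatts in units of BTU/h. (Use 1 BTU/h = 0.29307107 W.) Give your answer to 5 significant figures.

1 kW = 3412.14 BTU/h.
So 0.0076368 × 3412.14 ≈ 26.058 BTU/h.

26.058 BTU per hour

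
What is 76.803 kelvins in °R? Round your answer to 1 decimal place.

138.2 degrees Rankine

°R = K × 9/5.
Applying the formula gives 138.2 °R.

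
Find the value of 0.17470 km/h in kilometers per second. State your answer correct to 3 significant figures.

4.85e-5 kilometers per second

1 km/h = 0.000277778 kilometers per second.
So 0.17470 × 0.000277778 ≈ 4.85e-5 km/s.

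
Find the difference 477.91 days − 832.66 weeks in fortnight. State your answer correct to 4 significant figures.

-382.2 fortnights

477.91 d = 34.1364 fortnight and 832.66 wk = 416.330 fortnight.
34.1364 − 416.330 ≈ -382.2 fortnight.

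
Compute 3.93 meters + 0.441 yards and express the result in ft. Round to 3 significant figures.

14.2 ft

3.93 m = 12.8937 ft and 0.441 yd = 1.32300 ft.
12.8937 + 1.32300 ≈ 14.2 ft.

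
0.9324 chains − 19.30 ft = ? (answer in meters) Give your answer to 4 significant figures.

0.9324 chain = 18.7569 m and 19.30 ft = 5.88264 m.
18.7569 − 5.88264 ≈ 12.87 m.

12.87 m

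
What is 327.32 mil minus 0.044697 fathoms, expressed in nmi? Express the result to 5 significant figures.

-3.9648e-5 nautical miles

327.32 mil = 4.48916e-6 nmi and 0.044697 fathom = 4.41371e-5 nmi.
4.48916e-6 − 4.41371e-5 ≈ -3.9648e-5 nmi.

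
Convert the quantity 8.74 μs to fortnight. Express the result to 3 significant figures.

1 μs = 8.26720e-13 fortnights.
So 8.74 × 8.26720e-13 ≈ 7.23e-12 fortnight.

7.23e-12 fortnights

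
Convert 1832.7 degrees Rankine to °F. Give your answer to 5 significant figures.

°R = °F + 459.67.
Applying the formula gives 1373.0 °F.

1373.0 °F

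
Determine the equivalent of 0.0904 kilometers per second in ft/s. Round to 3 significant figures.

297 feet per second

1 km/s = 3280.84 ft/s.
Then 0.0904 × 3280.84 ≈ 297 ft/s.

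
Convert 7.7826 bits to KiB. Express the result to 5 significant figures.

0.00095002 KiB

1 bit = 0.000122070 KiB.
Then 7.7826 × 0.000122070 ≈ 0.00095002 KiB.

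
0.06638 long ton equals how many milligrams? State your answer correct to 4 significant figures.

6.745 × 10^7 milligrams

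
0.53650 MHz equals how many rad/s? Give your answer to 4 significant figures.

3.371 × 10^6 radians per second

1 MHz = 6.28319 × 10^6 rad/s.
So 0.53650 × 6.28319 × 10^6 ≈ 3.371 × 10^6 rad/s.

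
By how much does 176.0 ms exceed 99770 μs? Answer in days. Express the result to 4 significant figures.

8.823e-7 days

176.0 ms = 2.03704e-6 d and 99770 μs = 1.15475e-6 d.
2.03704e-6 − 1.15475e-6 ≈ 8.823e-7 d.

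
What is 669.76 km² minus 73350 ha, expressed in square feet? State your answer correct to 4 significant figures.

-6.861e+8 square feet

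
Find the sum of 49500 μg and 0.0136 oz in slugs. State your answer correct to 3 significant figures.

2.98e-5 slug

49500 μg = 3.39183e-6 slug and 0.0136 oz = 2.64188e-5 slug.
3.39183e-6 + 2.64188e-5 ≈ 2.98e-5 slug.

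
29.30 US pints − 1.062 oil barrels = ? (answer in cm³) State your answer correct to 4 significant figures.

-155000 cubic centimeters

29.30 US pt = 13864.1 cm³ and 1.062 bbl = 168845 cm³.
13864.1 − 168845 ≈ -155000 cm³.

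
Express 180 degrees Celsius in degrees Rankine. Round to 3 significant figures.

°R = (°C + 273.15) × 9/5.
Applying the formula gives 816 °R.

816 °R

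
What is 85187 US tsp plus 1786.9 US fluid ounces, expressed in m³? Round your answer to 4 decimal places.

85187 US tsp = 0.419880 m³ and 1786.9 US fl oz = 0.0528449 m³.
0.419880 + 0.0528449 ≈ 0.4727 m³.

0.4727 m³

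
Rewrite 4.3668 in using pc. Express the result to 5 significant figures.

3.5946 × 10^-18 pc

1 inch = 8.23158 × 10^-19 parsecs.
So 4.3668 × 8.23158 × 10^-19 ≈ 3.5946 × 10^-18 pc.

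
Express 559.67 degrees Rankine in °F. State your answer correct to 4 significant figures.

100.0 °F

°R = °F + 459.67.
Applying the formula gives 100.0 °F.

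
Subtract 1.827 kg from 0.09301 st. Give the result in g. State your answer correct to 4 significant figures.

0.09301 st = 590.641 g and 1.827 kg = 1827.00 g.
590.641 − 1827.00 ≈ -1236 g.

-1236 grams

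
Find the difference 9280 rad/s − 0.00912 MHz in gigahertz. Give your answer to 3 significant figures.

-7.64e-6 GHz

9280 rad/s = 1.47696e-6 GHz and 0.00912 MHz = 9.12000e-6 GHz.
1.47696e-6 − 9.12000e-6 ≈ -7.64e-6 GHz.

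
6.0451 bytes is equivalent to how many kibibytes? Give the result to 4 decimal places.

0.0059 KiB

1 byte = 0.0009765625 kibibytes.
Thus 6.0451 × 0.0009765625 ≈ 0.0059 KiB.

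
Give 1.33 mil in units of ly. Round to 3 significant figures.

3.57 × 10^-21 ly

1 mil = 2.68478 × 10^-21 light-years.
Then 1.33 × 2.68478 × 10^-21 ≈ 3.57 × 10^-21 ly.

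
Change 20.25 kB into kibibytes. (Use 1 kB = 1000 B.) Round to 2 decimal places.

1 kB = 0.9765625 kibibytes.
So 20.25 × 0.9765625 ≈ 19.78 KiB.

19.78 KiB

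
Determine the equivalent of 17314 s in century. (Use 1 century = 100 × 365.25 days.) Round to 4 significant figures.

5.486e-6 century

1 second = 3.16881e-10 century.
17314 × 3.16881e-10 ≈ 5.486e-6 century.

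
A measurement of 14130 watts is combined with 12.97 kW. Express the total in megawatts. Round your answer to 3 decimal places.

0.027 megawatts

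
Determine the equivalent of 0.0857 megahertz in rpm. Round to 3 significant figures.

5.14 × 10^6 rpm

1 megahertz = 6.00000 × 10^7 revolutions per minute.
Then 0.0857 × 6.00000 × 10^7 ≈ 5.14 × 10^6 rpm.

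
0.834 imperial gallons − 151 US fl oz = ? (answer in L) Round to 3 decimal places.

0.834 imp gal = 3.79144 L and 151 US fl oz = 4.46560 L.
3.79144 − 4.46560 ≈ -0.674 L.

-0.674 L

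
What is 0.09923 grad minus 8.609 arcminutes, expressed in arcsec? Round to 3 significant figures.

-195 arcseconds

0.09923 grad = 321.505 arcsec and 8.609 arcmin = 516.540 arcsec.
321.505 − 516.540 ≈ -195 arcsec.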